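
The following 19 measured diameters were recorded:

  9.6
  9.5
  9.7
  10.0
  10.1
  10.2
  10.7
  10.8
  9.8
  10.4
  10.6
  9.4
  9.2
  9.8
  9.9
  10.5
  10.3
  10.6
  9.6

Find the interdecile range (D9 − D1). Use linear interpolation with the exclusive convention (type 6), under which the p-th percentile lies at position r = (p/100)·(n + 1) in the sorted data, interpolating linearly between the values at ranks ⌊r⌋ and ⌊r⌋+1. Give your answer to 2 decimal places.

Sorted: 9.2, 9.4, 9.5, 9.6, 9.6, 9.7, 9.8, 9.8, 9.9, 10.0, 10.1, 10.2, 10.3, 10.4, 10.5, 10.6, 10.6, 10.7, 10.8.
n = 19.
P10: r = 2 (integer) → 9.4.
P90: r = 18 (integer) → 10.7.
Difference: 10.7 − 9.4 = 1.3.

1.30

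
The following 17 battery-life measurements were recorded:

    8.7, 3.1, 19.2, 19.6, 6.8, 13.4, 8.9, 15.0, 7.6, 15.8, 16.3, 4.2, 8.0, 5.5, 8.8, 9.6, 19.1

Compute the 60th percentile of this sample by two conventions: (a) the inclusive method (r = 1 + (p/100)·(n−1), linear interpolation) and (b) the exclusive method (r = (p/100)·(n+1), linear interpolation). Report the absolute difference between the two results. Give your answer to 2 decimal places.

0.76

Sorted: 3.1, 4.2, 5.5, 6.8, 7.6, 8.0, 8.7, 8.8, 8.9, 9.6, 13.4, 15.0, 15.8, 16.3, 19.1, 19.2, 19.6.
n = 17.
(a) r = 10.6; between ranks 10 (9.6) and 11 (13.4): 11.88.
(b) r = 10.8; between ranks 10 (9.6) and 11 (13.4): 12.64.
|11.88 − 12.64| = 0.76.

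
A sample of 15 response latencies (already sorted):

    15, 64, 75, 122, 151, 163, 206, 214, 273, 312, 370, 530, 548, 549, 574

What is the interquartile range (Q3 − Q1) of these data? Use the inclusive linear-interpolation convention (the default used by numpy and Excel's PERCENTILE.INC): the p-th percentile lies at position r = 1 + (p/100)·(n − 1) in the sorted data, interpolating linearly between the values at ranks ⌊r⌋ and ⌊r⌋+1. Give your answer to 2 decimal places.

313.50

n = 15.
P25: r = 4.5; ranks 4–5 are 122, 151; interpolating gives 136.5.
P75: r = 11.5; ranks 11–12 are 370, 530; interpolating gives 450.
Difference: 450 − 136.5 = 313.5.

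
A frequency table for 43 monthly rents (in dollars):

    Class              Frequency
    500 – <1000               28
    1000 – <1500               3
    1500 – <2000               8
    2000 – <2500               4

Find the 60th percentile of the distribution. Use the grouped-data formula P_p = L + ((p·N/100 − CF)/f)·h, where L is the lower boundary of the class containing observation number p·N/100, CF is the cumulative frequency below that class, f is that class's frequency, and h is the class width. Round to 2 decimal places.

N = 43; target position k = 60/100 · 43 = 25.8.
Cumulative frequencies: 28, 31, 39, 43.
Observation 25.8 falls in the class 500 – <1000.
L = 500, CF = 0, f = 28, h = 500.
P60 = 500 + ((25.8 − 0)/28)·500 = 500 + 460.714 = 960.714.

960.71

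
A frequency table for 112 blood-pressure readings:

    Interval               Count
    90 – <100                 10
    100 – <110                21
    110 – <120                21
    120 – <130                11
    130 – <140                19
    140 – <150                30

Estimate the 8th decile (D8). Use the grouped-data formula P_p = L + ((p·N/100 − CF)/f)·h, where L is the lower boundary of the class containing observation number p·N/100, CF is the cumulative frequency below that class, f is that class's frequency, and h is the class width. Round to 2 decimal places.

N = 112; target position k = 80/100 · 112 = 89.6.
Cumulative frequencies: 10, 31, 52, 63, 82, 112.
Observation 89.6 falls in the class 140 – <150.
L = 140, CF = 82, f = 30, h = 10.
P80 = 140 + ((89.6 − 82)/30)·10 = 140 + 2.53333 = 142.533.

142.53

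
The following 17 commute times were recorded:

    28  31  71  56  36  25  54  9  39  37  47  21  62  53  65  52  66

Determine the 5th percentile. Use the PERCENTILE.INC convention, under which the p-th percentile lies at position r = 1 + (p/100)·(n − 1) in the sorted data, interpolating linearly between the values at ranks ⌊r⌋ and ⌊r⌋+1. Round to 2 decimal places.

18.60

Sorted: 9, 21, 25, 28, 31, 36, 37, 39, 47, 52, 53, 54, 56, 62, 65, 66, 71.
n = 17.
r = 1 + (5/100)·(17 − 1) = 1 + 0.8 = 1.8.
Rank 1 is 9 and rank 2 is 21.
Interpolate: 9 + 0.8·(21 − 9) = 9 + 0.8·12 = 18.6.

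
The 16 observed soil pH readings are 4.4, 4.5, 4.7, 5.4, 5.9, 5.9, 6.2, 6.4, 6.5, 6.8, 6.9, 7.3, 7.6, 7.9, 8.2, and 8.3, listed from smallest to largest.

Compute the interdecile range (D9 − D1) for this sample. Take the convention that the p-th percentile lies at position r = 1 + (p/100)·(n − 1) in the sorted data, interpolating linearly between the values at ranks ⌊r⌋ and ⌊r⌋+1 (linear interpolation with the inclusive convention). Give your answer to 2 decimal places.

n = 16.
P10: r = 2.5; ranks 2–3 are 4.5, 4.7; interpolating gives 4.6.
P90: r = 14.5; ranks 14–15 are 7.9, 8.2; interpolating gives 8.05.
Difference: 8.05 − 4.6 = 3.45.

3.45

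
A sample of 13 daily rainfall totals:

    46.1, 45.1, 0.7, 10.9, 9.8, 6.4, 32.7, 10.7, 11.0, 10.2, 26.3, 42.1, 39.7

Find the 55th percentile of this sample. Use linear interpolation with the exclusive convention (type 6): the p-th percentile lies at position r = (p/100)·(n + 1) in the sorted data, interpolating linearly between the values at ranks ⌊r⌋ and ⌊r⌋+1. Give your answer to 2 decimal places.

Sorted: 0.7, 6.4, 9.8, 10.2, 10.7, 10.9, 11.0, 26.3, 32.7, 39.7, 42.1, 45.1, 46.1.
n = 13.
r = (55/100)·(13 + 1) = 7.7.
Rank 7 is 11.0 and rank 8 is 26.3.
Interpolate: 11.0 + 0.7·(26.3 − 11.0) = 11.0 + 0.7·15.3 = 21.71.

21.71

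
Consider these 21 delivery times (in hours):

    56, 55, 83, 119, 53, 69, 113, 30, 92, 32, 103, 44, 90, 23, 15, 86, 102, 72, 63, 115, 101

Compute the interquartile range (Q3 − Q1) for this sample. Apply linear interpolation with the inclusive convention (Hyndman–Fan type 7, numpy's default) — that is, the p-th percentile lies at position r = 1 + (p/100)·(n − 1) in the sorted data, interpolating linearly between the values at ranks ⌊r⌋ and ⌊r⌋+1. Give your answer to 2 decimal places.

48.00

Sorted: 15, 23, 30, 32, 44, 53, 55, 56, 63, 69, 72, 83, 86, 90, 92, 101, 102, 103, 113, 115, 119.
n = 21.
P25: r = 6 (integer) → 53.
P75: r = 16 (integer) → 101.
Difference: 101 − 53 = 48.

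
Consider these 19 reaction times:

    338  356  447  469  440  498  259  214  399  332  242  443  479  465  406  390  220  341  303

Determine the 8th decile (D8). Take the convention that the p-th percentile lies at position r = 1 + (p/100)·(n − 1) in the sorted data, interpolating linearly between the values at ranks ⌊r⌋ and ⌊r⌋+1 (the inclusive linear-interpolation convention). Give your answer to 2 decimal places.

Sorted: 214, 220, 242, 259, 303, 332, 338, 341, 356, 390, 399, 406, 440, 443, 447, 465, 469, 479, 498.
n = 19.
r = 1 + (80/100)·(19 − 1) = 1 + 14.4 = 15.4.
Rank 15 is 447 and rank 16 is 465.
Interpolate: 447 + 0.4·(465 − 447) = 447 + 0.4·18 = 454.2.

454.20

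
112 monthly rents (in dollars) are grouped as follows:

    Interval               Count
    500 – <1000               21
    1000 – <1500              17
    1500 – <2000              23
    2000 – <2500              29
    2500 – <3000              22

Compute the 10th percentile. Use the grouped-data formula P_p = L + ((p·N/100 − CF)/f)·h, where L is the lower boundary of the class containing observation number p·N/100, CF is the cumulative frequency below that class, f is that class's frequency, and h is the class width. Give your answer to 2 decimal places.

N = 112; target position k = 10/100 · 112 = 11.2.
Cumulative frequencies: 21, 38, 61, 90, 112.
Observation 11.2 falls in the class 500 – <1000.
L = 500, CF = 0, f = 21, h = 500.
P10 = 500 + ((11.2 − 0)/21)·500 = 500 + 266.667 = 766.667.

766.67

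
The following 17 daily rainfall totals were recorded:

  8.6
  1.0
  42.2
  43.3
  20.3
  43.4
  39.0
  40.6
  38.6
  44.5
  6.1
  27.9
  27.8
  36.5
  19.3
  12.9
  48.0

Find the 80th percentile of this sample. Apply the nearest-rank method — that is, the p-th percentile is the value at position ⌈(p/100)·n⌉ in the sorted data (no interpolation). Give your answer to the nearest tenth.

Sorted: 1.0, 6.1, 8.6, 12.9, 19.3, 20.3, 27.8, 27.9, 36.5, 38.6, 39.0, 40.6, 42.2, 43.3, 43.4, 44.5, 48.0.
n = 17.
Position = ⌈80/100 · 17⌉ = ⌈13.6⌉ = 14.
The value at rank 14 is 43.3.

43.3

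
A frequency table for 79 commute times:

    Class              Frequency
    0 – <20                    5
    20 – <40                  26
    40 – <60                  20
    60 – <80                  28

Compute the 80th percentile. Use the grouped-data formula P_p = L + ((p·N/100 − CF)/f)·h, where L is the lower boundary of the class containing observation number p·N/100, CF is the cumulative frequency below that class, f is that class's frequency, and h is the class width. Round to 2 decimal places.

N = 79; target position k = 80/100 · 79 = 63.2.
Cumulative frequencies: 5, 31, 51, 79.
Observation 63.2 falls in the class 60 – <80.
L = 60, CF = 51, f = 28, h = 20.
P80 = 60 + ((63.2 − 51)/28)·20 = 60 + 8.71429 = 68.7143.

68.71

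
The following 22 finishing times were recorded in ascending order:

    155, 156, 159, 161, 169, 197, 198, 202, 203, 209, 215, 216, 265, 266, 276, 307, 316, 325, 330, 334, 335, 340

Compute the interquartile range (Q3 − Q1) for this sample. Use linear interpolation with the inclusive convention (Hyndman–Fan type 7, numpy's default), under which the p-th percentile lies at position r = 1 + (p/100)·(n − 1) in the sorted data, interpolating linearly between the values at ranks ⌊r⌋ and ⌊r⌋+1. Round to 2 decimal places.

116.50

n = 22.
P25: r = 6.25; ranks 6–7 are 197, 198; interpolating gives 197.25.
P75: r = 16.75; ranks 16–17 are 307, 316; interpolating gives 313.75.
Difference: 313.75 − 197.25 = 116.5.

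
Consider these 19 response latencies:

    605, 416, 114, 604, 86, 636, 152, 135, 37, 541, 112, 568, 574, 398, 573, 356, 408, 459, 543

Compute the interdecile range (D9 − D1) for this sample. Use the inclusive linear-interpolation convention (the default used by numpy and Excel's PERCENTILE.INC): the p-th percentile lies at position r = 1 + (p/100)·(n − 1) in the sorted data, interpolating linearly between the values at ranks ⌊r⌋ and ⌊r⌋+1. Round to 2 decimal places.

497.40

Sorted: 37, 86, 112, 114, 135, 152, 356, 398, 408, 416, 459, 541, 543, 568, 573, 574, 604, 605, 636.
n = 19.
P10: r = 2.8; ranks 2–3 are 86, 112; interpolating gives 106.8.
P90: r = 17.2; ranks 17–18 are 604, 605; interpolating gives 604.2.
Difference: 604.2 − 106.8 = 497.4.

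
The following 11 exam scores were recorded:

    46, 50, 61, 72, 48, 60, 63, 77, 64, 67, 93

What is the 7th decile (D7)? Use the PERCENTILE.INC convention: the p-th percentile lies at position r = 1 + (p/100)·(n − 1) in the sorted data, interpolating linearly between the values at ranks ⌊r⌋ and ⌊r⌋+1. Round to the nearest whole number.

67

Sorted: 46, 48, 50, 60, 61, 63, 64, 67, 72, 77, 93.
n = 11.
r = 1 + (70/100)·(11 − 1) = 1 + 7 = 8.
r is an integer, so P70 is the value at rank 8: 67.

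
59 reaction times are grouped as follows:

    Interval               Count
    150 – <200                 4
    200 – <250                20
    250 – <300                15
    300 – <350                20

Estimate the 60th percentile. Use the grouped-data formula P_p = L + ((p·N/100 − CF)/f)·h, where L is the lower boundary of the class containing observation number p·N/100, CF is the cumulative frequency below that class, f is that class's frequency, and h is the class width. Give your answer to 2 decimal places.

288.00

N = 59; target position k = 60/100 · 59 = 35.4.
Cumulative frequencies: 4, 24, 39, 59.
Observation 35.4 falls in the class 250 – <300.
L = 250, CF = 24, f = 15, h = 50.
P60 = 250 + ((35.4 − 24)/15)·50 = 250 + 38 = 288.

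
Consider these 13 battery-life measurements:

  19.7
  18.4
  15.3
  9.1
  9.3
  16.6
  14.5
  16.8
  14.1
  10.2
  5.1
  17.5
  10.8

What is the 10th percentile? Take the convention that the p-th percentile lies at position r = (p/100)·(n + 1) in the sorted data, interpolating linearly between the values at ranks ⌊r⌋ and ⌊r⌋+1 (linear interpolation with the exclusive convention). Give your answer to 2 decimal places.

Sorted: 5.1, 9.1, 9.3, 10.2, 10.8, 14.1, 14.5, 15.3, 16.6, 16.8, 17.5, 18.4, 19.7.
n = 13.
r = (10/100)·(13 + 1) = 1.4.
Rank 1 is 5.1 and rank 2 is 9.1.
Interpolate: 5.1 + 0.4·(9.1 − 5.1) = 5.1 + 0.4·4 = 6.7.

6.70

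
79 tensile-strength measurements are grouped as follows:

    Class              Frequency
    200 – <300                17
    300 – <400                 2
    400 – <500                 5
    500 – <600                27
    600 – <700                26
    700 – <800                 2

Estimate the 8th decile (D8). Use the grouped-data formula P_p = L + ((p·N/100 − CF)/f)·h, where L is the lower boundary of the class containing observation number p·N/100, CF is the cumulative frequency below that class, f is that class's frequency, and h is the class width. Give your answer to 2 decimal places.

N = 79; target position k = 80/100 · 79 = 63.2.
Cumulative frequencies: 17, 19, 24, 51, 77, 79.
Observation 63.2 falls in the class 600 – <700.
L = 600, CF = 51, f = 26, h = 100.
P80 = 600 + ((63.2 − 51)/26)·100 = 600 + 46.9231 = 646.923.

646.92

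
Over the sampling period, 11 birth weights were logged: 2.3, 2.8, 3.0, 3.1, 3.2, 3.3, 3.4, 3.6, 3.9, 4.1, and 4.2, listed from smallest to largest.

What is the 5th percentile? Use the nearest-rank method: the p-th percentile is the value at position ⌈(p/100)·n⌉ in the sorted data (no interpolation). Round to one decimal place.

2.3

n = 11.
Position = ⌈5/100 · 11⌉ = ⌈0.55⌉ = 1.
The value at rank 1 is 2.3.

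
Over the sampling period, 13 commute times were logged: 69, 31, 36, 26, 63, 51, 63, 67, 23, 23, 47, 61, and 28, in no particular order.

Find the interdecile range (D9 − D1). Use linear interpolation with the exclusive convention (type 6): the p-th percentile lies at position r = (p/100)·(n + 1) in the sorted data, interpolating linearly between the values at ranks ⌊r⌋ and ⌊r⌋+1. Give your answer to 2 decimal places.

Sorted: 23, 23, 26, 28, 31, 36, 47, 51, 61, 63, 63, 67, 69.
n = 13.
P10: r = 1.4; ranks 1–2 are 23, 23; interpolating gives 23.
P90: r = 12.6; ranks 12–13 are 67, 69; interpolating gives 68.2.
Difference: 68.2 − 23 = 45.2.

45.20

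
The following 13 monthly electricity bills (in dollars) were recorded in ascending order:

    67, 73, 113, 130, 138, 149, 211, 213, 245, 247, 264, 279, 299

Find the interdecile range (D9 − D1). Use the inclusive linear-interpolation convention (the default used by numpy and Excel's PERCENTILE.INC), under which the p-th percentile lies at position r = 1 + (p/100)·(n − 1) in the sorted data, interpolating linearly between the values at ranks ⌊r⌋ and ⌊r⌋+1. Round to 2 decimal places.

n = 13.
P10: r = 2.2; ranks 2–3 are 73, 113; interpolating gives 81.
P90: r = 11.8; ranks 11–12 are 264, 279; interpolating gives 276.
Difference: 276 − 81 = 195.

195.00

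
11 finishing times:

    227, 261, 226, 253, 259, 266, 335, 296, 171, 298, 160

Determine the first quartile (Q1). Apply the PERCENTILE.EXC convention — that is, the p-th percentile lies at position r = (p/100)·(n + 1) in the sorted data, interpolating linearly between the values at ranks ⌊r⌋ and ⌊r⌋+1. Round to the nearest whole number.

226

Sorted: 160, 171, 226, 227, 253, 259, 261, 266, 296, 298, 335.
n = 11.
r = (25/100)·(11 + 1) = 3.
r is an integer, so P25 is the value at rank 3: 226.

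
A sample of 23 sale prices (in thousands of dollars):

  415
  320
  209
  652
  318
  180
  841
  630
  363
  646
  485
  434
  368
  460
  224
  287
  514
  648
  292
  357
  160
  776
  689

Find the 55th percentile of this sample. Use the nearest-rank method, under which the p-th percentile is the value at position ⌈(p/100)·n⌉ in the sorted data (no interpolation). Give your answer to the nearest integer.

434

Sorted: 160, 180, 209, 224, 287, 292, 318, 320, 357, 363, 368, 415, 434, 460, 485, 514, 630, 646, 648, 652, 689, 776, 841.
n = 23.
Position = ⌈55/100 · 23⌉ = ⌈12.65⌉ = 13.
The value at rank 13 is 434.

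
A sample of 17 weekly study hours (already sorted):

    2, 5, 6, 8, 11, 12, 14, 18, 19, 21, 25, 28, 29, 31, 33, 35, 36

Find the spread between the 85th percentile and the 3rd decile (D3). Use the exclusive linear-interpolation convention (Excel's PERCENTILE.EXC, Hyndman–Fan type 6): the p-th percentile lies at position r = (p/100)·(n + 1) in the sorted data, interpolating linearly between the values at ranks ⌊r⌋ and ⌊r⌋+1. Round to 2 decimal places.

n = 17.
P30: r = 5.4; ranks 5–6 are 11, 12; interpolating gives 11.4.
P85: r = 15.3; ranks 15–16 are 33, 35; interpolating gives 33.6.
Difference: 33.6 − 11.4 = 22.2.

22.20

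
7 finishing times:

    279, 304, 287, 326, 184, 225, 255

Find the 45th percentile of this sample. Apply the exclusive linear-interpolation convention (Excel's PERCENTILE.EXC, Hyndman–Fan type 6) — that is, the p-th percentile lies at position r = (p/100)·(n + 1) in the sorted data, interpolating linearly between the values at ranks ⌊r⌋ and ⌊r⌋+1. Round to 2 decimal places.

269.40

Sorted: 184, 225, 255, 279, 287, 304, 326.
n = 7.
r = (45/100)·(7 + 1) = 3.6.
Rank 3 is 255 and rank 4 is 279.
Interpolate: 255 + 0.6·(279 − 255) = 255 + 0.6·24 = 269.4.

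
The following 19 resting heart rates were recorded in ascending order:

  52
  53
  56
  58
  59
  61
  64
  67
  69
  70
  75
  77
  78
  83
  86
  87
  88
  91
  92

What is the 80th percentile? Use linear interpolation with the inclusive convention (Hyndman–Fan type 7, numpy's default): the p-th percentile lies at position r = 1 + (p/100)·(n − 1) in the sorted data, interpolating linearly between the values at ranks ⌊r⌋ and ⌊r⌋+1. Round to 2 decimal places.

n = 19.
r = 1 + (80/100)·(19 − 1) = 1 + 14.4 = 15.4.
Rank 15 is 86 and rank 16 is 87.
Interpolate: 86 + 0.4·(87 − 86) = 86 + 0.4·1 = 86.4.

86.40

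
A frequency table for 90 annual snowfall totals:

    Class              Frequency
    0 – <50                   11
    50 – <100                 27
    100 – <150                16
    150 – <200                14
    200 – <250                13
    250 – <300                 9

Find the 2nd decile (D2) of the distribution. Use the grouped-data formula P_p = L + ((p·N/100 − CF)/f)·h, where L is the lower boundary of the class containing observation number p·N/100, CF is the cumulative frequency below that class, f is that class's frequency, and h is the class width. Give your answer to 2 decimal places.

62.96

N = 90; target position k = 20/100 · 90 = 18.
Cumulative frequencies: 11, 38, 54, 68, 81, 90.
Observation 18 falls in the class 50 – <100.
L = 50, CF = 11, f = 27, h = 50.
P20 = 50 + ((18 − 11)/27)·50 = 50 + 12.963 = 62.963.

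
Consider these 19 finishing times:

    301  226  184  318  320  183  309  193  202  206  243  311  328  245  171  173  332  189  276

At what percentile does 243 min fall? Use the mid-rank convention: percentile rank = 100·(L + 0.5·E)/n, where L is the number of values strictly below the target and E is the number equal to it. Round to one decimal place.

50.0

Sorted: 171, 173, 183, 184, 189, 193, 202, 206, 226, 243, 245, 276, 301, 309, 311, 318, 320, 328, 332.
Count below 243: L = 9; count equal: E = 1; n = 19.
Percentile rank = 100·(9 + 0.5·1)/19 = 100·9.5/19 = 50.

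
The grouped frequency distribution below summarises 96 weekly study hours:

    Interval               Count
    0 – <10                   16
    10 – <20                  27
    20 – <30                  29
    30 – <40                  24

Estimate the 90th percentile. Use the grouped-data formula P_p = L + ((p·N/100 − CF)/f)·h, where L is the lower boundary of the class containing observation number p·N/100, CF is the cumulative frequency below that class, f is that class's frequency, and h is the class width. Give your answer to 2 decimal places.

36.00

N = 96; target position k = 90/100 · 96 = 86.4.
Cumulative frequencies: 16, 43, 72, 96.
Observation 86.4 falls in the class 30 – <40.
L = 30, CF = 72, f = 24, h = 10.
P90 = 30 + ((86.4 − 72)/24)·10 = 30 + 6 = 36.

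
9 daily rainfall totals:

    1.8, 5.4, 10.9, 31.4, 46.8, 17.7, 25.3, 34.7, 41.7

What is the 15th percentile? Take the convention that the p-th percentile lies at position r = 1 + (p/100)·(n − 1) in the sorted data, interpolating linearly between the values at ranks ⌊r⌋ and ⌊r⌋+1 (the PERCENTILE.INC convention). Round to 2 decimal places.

6.50

Sorted: 1.8, 5.4, 10.9, 17.7, 25.3, 31.4, 34.7, 41.7, 46.8.
n = 9.
r = 1 + (15/100)·(9 − 1) = 1 + 1.2 = 2.2.
Rank 2 is 5.4 and rank 3 is 10.9.
Interpolate: 5.4 + 0.2·(10.9 − 5.4) = 5.4 + 0.2·5.5 = 6.5.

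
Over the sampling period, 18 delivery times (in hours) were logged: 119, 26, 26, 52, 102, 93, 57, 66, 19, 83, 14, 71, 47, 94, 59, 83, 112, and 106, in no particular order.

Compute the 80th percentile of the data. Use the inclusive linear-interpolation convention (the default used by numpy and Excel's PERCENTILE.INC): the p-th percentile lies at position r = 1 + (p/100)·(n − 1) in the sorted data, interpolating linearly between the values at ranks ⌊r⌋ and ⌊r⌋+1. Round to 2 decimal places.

98.80

Sorted: 14, 19, 26, 26, 47, 52, 57, 59, 66, 71, 83, 83, 93, 94, 102, 106, 112, 119.
n = 18.
r = 1 + (80/100)·(18 − 1) = 1 + 13.6 = 14.6.
Rank 14 is 94 and rank 15 is 102.
Interpolate: 94 + 0.6·(102 − 94) = 94 + 0.6·8 = 98.8.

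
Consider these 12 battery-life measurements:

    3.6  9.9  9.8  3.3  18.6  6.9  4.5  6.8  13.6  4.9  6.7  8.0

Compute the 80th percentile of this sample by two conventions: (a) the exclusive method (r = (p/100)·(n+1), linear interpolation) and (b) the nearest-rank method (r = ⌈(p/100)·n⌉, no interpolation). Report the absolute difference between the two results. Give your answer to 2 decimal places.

Sorted: 3.3, 3.6, 4.5, 4.9, 6.7, 6.8, 6.9, 8.0, 9.8, 9.9, 13.6, 18.6.
n = 12.
(a) r = 10.4; between ranks 10 (9.9) and 11 (13.6): 11.38.
(b) the nearest-rank method: rank 10 → 9.9.
|11.38 − 9.9| = 1.48.

1.48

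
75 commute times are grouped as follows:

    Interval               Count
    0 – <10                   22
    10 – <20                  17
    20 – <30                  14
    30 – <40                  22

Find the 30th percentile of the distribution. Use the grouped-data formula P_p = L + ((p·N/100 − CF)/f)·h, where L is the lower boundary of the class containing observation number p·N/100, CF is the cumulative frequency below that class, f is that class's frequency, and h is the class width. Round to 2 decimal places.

10.29

N = 75; target position k = 30/100 · 75 = 22.5.
Cumulative frequencies: 22, 39, 53, 75.
Observation 22.5 falls in the class 10 – <20.
L = 10, CF = 22, f = 17, h = 10.
P30 = 10 + ((22.5 − 22)/17)·10 = 10 + 0.294118 = 10.2941.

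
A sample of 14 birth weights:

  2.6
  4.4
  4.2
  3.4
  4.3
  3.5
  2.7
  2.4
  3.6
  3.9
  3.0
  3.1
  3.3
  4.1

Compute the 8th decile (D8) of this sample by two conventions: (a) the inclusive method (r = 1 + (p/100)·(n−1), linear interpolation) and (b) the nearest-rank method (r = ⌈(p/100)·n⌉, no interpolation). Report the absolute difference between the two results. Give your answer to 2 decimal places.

Sorted: 2.4, 2.6, 2.7, 3.0, 3.1, 3.3, 3.4, 3.5, 3.6, 3.9, 4.1, 4.2, 4.3, 4.4.
n = 14.
(a) r = 11.4; between ranks 11 (4.1) and 12 (4.2): 4.14.
(b) the nearest-rank method: rank 12 → 4.2.
|4.14 − 4.2| = 0.06.

0.06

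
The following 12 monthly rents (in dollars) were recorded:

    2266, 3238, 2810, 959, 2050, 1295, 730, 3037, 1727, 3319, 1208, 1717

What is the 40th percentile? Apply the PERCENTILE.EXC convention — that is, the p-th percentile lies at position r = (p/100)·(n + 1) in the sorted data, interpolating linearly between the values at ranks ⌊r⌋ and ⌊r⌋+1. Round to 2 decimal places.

Sorted: 730, 959, 1208, 1295, 1717, 1727, 2050, 2266, 2810, 3037, 3238, 3319.
n = 12.
r = (40/100)·(12 + 1) = 5.2.
Rank 5 is 1717 and rank 6 is 1727.
Interpolate: 1717 + 0.2·(1727 − 1717) = 1717 + 0.2·10 = 1719.

1719.00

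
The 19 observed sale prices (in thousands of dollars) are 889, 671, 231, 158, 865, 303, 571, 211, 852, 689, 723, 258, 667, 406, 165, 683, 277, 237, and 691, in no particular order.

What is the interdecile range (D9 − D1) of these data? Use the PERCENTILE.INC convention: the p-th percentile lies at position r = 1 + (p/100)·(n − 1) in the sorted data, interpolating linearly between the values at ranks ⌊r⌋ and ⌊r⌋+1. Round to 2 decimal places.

Sorted: 158, 165, 211, 231, 237, 258, 277, 303, 406, 571, 667, 671, 683, 689, 691, 723, 852, 865, 889.
n = 19.
P10: r = 2.8; ranks 2–3 are 165, 211; interpolating gives 201.8.
P90: r = 17.2; ranks 17–18 are 852, 865; interpolating gives 854.6.
Difference: 854.6 − 201.8 = 652.8.

652.80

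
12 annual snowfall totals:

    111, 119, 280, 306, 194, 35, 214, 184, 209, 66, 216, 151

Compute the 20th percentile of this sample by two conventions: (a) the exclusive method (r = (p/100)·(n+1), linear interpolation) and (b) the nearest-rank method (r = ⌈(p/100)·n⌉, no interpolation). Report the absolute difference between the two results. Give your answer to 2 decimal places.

Sorted: 35, 66, 111, 119, 151, 184, 194, 209, 214, 216, 280, 306.
n = 12.
(a) r = 2.6; between ranks 2 (66) and 3 (111): 93.
(b) the nearest-rank method: rank 3 → 111.
|93 − 111| = 18.

18.00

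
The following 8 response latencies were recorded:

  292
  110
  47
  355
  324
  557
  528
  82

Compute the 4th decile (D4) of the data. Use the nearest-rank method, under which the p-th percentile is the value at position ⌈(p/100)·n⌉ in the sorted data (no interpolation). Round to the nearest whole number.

292

Sorted: 47, 82, 110, 292, 324, 355, 528, 557.
n = 8.
Position = ⌈40/100 · 8⌉ = ⌈3.2⌉ = 4.
The value at rank 4 is 292.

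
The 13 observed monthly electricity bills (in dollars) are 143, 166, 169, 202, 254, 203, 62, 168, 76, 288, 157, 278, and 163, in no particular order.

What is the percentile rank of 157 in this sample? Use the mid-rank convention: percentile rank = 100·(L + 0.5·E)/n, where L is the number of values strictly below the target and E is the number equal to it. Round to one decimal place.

Sorted: 62, 76, 143, 157, 163, 166, 168, 169, 202, 203, 254, 278, 288.
Count below 157: L = 3; count equal: E = 1; n = 13.
Percentile rank = 100·(3 + 0.5·1)/13 = 100·3.5/13 = 26.92.

26.9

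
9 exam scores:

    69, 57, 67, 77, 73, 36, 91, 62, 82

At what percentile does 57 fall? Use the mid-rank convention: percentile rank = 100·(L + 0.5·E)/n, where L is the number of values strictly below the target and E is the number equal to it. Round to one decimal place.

16.7

Sorted: 36, 57, 62, 67, 69, 73, 77, 82, 91.
Count below 57: L = 1; count equal: E = 1; n = 9.
Percentile rank = 100·(1 + 0.5·1)/9 = 100·1.5/9 = 16.67.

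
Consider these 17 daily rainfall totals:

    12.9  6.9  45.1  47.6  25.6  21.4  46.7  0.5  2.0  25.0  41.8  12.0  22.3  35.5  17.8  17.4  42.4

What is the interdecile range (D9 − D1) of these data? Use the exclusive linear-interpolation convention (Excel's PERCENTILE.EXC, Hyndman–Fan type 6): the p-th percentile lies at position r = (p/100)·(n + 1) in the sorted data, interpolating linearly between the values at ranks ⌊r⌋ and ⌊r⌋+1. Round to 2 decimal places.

45.18

Sorted: 0.5, 2.0, 6.9, 12.0, 12.9, 17.4, 17.8, 21.4, 22.3, 25.0, 25.6, 35.5, 41.8, 42.4, 45.1, 46.7, 47.6.
n = 17.
P10: r = 1.8; ranks 1–2 are 0.5, 2.0; interpolating gives 1.7.
P90: r = 16.2; ranks 16–17 are 46.7, 47.6; interpolating gives 46.88.
Difference: 46.88 − 1.7 = 45.18.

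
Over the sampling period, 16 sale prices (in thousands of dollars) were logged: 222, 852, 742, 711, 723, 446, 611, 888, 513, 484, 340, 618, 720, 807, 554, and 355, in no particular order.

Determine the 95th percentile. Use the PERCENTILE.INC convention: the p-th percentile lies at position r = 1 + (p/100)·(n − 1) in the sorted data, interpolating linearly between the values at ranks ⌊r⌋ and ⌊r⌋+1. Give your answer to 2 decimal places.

861.00

Sorted: 222, 340, 355, 446, 484, 513, 554, 611, 618, 711, 720, 723, 742, 807, 852, 888.
n = 16.
r = 1 + (95/100)·(16 − 1) = 1 + 14.25 = 15.25.
Rank 15 is 852 and rank 16 is 888.
Interpolate: 852 + 0.25·(888 − 852) = 852 + 0.25·36 = 861.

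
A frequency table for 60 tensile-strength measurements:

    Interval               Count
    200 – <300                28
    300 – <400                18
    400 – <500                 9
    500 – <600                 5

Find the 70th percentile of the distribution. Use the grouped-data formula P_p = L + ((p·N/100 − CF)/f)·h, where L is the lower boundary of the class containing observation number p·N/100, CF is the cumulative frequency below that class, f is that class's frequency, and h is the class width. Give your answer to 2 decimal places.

377.78

N = 60; target position k = 70/100 · 60 = 42.
Cumulative frequencies: 28, 46, 55, 60.
Observation 42 falls in the class 300 – <400.
L = 300, CF = 28, f = 18, h = 100.
P70 = 300 + ((42 − 28)/18)·100 = 300 + 77.7778 = 377.778.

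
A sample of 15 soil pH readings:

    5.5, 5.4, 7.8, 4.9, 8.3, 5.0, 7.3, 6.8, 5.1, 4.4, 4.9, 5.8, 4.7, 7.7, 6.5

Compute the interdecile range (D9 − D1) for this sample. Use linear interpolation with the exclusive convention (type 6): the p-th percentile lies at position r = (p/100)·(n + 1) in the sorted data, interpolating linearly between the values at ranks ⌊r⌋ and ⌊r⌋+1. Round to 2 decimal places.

3.42

Sorted: 4.4, 4.7, 4.9, 4.9, 5.0, 5.1, 5.4, 5.5, 5.8, 6.5, 6.8, 7.3, 7.7, 7.8, 8.3.
n = 15.
P10: r = 1.6; ranks 1–2 are 4.4, 4.7; interpolating gives 4.58.
P90: r = 14.4; ranks 14–15 are 7.8, 8.3; interpolating gives 8.
Difference: 8 − 4.58 = 3.42.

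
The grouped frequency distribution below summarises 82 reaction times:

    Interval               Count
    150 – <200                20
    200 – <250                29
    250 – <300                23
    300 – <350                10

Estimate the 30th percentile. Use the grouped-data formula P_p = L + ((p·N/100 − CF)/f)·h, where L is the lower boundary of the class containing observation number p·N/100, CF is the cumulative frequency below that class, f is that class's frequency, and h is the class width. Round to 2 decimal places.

N = 82; target position k = 30/100 · 82 = 24.6.
Cumulative frequencies: 20, 49, 72, 82.
Observation 24.6 falls in the class 200 – <250.
L = 200, CF = 20, f = 29, h = 50.
P30 = 200 + ((24.6 − 20)/29)·50 = 200 + 7.93103 = 207.931.

207.93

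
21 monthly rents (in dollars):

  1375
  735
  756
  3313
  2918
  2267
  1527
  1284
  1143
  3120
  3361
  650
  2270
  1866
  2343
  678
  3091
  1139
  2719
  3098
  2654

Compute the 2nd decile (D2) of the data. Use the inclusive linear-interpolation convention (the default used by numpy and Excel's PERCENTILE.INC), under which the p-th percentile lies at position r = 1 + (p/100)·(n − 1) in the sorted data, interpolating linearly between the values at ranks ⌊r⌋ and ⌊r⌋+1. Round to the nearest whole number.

Sorted: 650, 678, 735, 756, 1139, 1143, 1284, 1375, 1527, 1866, 2267, 2270, 2343, 2654, 2719, 2918, 3091, 3098, 3120, 3313, 3361.
n = 21.
r = 1 + (20/100)·(21 − 1) = 1 + 4 = 5.
r is an integer, so P20 is the value at rank 5: 1139.

1139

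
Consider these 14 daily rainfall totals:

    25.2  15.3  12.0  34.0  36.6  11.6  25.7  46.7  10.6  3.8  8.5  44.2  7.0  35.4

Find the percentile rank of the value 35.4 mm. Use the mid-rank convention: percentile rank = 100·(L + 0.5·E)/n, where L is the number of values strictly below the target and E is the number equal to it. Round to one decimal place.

Sorted: 3.8, 7.0, 8.5, 10.6, 11.6, 12.0, 15.3, 25.2, 25.7, 34.0, 35.4, 36.6, 44.2, 46.7.
Count below 35.4: L = 10; count equal: E = 1; n = 14.
Percentile rank = 100·(10 + 0.5·1)/14 = 100·10.5/14 = 75.

75.0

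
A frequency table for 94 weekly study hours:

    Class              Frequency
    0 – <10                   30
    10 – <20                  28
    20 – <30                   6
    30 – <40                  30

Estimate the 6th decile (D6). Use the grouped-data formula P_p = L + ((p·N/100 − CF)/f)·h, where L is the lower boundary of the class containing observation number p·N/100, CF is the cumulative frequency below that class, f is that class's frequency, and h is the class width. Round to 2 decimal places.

N = 94; target position k = 60/100 · 94 = 56.4.
Cumulative frequencies: 30, 58, 64, 94.
Observation 56.4 falls in the class 10 – <20.
L = 10, CF = 30, f = 28, h = 10.
P60 = 10 + ((56.4 − 30)/28)·10 = 10 + 9.42857 = 19.4286.

19.43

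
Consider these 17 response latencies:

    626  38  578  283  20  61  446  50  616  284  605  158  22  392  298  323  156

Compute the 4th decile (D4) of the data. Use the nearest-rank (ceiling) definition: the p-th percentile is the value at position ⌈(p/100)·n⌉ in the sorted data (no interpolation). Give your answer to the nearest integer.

Sorted: 20, 22, 38, 50, 61, 156, 158, 283, 284, 298, 323, 392, 446, 578, 605, 616, 626.
n = 17.
Position = ⌈40/100 · 17⌉ = ⌈6.8⌉ = 7.
The value at rank 7 is 158.

158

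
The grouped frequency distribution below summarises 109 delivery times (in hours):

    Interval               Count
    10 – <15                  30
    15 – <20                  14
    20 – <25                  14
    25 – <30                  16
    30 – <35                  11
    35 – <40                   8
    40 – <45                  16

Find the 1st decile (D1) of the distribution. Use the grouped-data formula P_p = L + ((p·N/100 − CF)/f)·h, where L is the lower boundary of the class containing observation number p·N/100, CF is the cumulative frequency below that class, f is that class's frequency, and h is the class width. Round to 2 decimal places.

N = 109; target position k = 10/100 · 109 = 10.9.
Cumulative frequencies: 30, 44, 58, 74, 85, 93, 109.
Observation 10.9 falls in the class 10 – <15.
L = 10, CF = 0, f = 30, h = 5.
P10 = 10 + ((10.9 − 0)/30)·5 = 10 + 1.81667 = 11.8167.

11.82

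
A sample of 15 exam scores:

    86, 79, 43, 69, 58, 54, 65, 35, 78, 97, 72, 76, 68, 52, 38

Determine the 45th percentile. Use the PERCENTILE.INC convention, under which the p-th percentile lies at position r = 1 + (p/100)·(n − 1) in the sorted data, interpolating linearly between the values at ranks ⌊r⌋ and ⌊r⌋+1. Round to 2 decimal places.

65.90

Sorted: 35, 38, 43, 52, 54, 58, 65, 68, 69, 72, 76, 78, 79, 86, 97.
n = 15.
r = 1 + (45/100)·(15 − 1) = 1 + 6.3 = 7.3.
Rank 7 is 65 and rank 8 is 68.
Interpolate: 65 + 0.3·(68 − 65) = 65 + 0.3·3 = 65.9.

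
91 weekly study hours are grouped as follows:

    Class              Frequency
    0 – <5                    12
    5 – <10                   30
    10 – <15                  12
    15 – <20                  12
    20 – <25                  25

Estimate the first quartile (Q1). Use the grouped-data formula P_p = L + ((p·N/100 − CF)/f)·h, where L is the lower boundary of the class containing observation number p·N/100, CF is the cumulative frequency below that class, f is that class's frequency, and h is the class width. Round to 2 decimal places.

N = 91; target position k = 25/100 · 91 = 22.75.
Cumulative frequencies: 12, 42, 54, 66, 91.
Observation 22.75 falls in the class 5 – <10.
L = 5, CF = 12, f = 30, h = 5.
P25 = 5 + ((22.75 − 12)/30)·5 = 5 + 1.79167 = 6.79167.

6.79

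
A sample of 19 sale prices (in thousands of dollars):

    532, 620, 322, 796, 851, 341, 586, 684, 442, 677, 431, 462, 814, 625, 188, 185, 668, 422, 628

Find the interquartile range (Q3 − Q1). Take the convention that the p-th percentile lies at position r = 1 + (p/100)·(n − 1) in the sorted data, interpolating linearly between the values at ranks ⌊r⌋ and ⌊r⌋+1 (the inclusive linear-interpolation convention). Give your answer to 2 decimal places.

246.00

Sorted: 185, 188, 322, 341, 422, 431, 442, 462, 532, 586, 620, 625, 628, 668, 677, 684, 796, 814, 851.
n = 19.
P25: r = 5.5; ranks 5–6 are 422, 431; interpolating gives 426.5.
P75: r = 14.5; ranks 14–15 are 668, 677; interpolating gives 672.5.
Difference: 672.5 − 426.5 = 246.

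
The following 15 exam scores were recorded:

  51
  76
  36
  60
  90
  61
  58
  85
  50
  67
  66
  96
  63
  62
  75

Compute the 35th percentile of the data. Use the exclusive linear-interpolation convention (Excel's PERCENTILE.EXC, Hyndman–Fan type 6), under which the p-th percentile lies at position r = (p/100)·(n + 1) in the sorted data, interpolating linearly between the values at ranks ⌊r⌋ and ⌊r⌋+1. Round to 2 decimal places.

Sorted: 36, 50, 51, 58, 60, 61, 62, 63, 66, 67, 75, 76, 85, 90, 96.
n = 15.
r = (35/100)·(15 + 1) = 5.6.
Rank 5 is 60 and rank 6 is 61.
Interpolate: 60 + 0.6·(61 − 60) = 60 + 0.6·1 = 60.6.

60.60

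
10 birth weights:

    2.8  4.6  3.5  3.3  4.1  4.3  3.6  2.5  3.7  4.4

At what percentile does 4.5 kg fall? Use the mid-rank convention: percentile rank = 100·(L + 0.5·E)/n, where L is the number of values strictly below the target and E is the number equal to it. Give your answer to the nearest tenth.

Sorted: 2.5, 2.8, 3.3, 3.5, 3.6, 3.7, 4.1, 4.3, 4.4, 4.6.
Count below 4.5: L = 9; count equal: E = 0; n = 10.
Percentile rank = 100·(9 + 0.5·0)/10 = 100·9/10 = 90.

90.0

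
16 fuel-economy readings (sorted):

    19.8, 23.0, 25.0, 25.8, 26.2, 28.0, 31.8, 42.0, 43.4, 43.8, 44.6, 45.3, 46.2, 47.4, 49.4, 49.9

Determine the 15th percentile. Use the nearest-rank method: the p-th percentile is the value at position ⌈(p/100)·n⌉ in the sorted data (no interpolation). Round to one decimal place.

25.0

n = 16.
Position = ⌈15/100 · 16⌉ = ⌈2.4⌉ = 3.
The value at rank 3 is 25.0.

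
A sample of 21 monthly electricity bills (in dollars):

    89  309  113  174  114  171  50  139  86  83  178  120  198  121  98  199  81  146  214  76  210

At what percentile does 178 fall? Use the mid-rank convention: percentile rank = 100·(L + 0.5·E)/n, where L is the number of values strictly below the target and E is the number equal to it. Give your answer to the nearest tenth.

73.8

Sorted: 50, 76, 81, 83, 86, 89, 98, 113, 114, 120, 121, 139, 146, 171, 174, 178, 198, 199, 210, 214, 309.
Count below 178: L = 15; count equal: E = 1; n = 21.
Percentile rank = 100·(15 + 0.5·1)/21 = 100·15.5/21 = 73.81.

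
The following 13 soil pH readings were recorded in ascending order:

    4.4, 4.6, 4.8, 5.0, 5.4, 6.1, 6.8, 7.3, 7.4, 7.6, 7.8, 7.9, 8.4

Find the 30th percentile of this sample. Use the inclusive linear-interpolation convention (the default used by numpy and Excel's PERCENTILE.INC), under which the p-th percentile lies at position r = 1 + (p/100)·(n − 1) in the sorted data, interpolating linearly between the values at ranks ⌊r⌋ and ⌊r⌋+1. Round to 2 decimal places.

5.24

n = 13.
r = 1 + (30/100)·(13 − 1) = 1 + 3.6 = 4.6.
Rank 4 is 5.0 and rank 5 is 5.4.
Interpolate: 5.0 + 0.6·(5.4 − 5.0) = 5.0 + 0.6·0.4 = 5.24.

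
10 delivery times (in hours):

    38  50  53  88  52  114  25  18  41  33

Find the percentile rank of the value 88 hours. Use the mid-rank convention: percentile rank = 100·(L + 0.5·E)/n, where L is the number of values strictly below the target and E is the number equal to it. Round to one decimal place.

85.0

Sorted: 18, 25, 33, 38, 41, 50, 52, 53, 88, 114.
Count below 88: L = 8; count equal: E = 1; n = 10.
Percentile rank = 100·(8 + 0.5·1)/10 = 100·8.5/10 = 85.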